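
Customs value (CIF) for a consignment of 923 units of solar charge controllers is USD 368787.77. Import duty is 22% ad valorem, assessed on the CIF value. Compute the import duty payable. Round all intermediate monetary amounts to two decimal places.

Import duty: USD 81133.31

Import duty = 368787.77 × 22% = 81133.31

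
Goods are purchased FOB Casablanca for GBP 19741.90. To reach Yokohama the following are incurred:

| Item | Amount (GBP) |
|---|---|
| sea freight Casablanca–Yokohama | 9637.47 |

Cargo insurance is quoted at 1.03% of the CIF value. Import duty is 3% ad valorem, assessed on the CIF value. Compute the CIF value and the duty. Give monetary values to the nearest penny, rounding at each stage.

Let C be the CIF value. C = FOB price + freight + 1.03% × C
C − 1.03% × C = 19741.90 + 9637.47
0.9897 × C = 29379.37
C = 29379.37 / 0.9897 = 29685.13
Insurance premium = 1.03% × 29685.13 = 305.76
Import duty = 29685.13 × 3% = 890.55

CIF value: GBP 29685.13; import duty: GBP 890.55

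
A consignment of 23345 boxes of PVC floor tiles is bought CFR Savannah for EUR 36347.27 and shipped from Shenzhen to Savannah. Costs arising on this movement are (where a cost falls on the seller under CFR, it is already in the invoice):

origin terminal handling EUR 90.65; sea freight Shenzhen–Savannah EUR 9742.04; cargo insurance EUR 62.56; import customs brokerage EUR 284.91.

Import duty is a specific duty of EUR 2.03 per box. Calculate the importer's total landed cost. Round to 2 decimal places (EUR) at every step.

Total landed cost: EUR 84085.09

CFR: the seller pays costs through ocean freight to the destination port, but not insurance.
Already in the invoice (seller's account under CFR): origin terminal, freight — exclude.
CIF value = CFR price + insurance = 36347.27 + 62.56 = 36409.83
Import duty = 23345 × 2.03 = 47390.35
Buyer bears: insurance 62.56 + brokerage 284.91 + duty 47390.35 = 47737.82
Landed cost = invoice 36347.27 + 47737.82 = 84085.09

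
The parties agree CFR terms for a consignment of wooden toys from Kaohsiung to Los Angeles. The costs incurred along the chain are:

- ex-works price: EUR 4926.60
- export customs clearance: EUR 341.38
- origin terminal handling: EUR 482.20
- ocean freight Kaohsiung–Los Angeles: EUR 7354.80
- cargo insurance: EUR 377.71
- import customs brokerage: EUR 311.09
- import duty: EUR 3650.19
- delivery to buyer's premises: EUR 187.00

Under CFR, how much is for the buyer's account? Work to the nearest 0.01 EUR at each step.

CFR: the seller pays costs through ocean freight to the destination port, but not insurance.
Seller's account: goods 4926.60 + export clearance 341.38 + origin terminal 482.20 + freight 7354.80 = 13104.98
Buyer's account: insurance 377.71 + brokerage 311.09 + duty 3650.19 + delivery 187.00 = 4525.99

Buyer's account: EUR 4525.99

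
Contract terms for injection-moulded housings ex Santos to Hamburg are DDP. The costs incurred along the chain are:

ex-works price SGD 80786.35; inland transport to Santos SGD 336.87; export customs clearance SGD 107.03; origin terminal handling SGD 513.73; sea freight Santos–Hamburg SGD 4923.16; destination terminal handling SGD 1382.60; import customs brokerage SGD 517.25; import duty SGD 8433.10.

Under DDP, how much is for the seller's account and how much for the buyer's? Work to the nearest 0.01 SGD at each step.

Seller: SGD 97000.09; buyer: SGD 0.00

DDP: the seller bears all costs including import duty.
Seller's account: goods 80786.35 + inland to port 336.87 + export clearance 107.03 + origin terminal 513.73 + freight 4923.16 + destination terminal 1382.60 + brokerage 517.25 + duty 8433.10 = 97000.09
Buyer's account: 0.00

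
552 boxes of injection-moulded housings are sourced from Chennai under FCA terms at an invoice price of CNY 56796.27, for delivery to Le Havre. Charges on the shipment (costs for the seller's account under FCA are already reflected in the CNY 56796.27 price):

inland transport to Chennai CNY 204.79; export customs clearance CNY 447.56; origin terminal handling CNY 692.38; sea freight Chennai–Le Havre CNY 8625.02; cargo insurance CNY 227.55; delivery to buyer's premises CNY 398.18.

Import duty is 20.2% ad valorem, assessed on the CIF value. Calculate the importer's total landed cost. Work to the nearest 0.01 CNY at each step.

FCA: the seller delivers export-cleared goods to the carrier; the buyer bears costs from that point.
Already in the invoice (seller's account under FCA): inland to port, export clearance — exclude.
CIF value = FCA price + origin terminal + freight + insurance = 56796.27 + 692.38 + 8625.02 + 227.55 = 66341.22
Import duty = 66341.22 × 20.2% = 13400.93
Buyer bears: origin terminal 692.38 + freight 8625.02 + insurance 227.55 + delivery 398.18 + duty 13400.93 = 23344.06
Landed cost = invoice 56796.27 + 23344.06 = 80140.33

Total landed cost: CNY 80140.33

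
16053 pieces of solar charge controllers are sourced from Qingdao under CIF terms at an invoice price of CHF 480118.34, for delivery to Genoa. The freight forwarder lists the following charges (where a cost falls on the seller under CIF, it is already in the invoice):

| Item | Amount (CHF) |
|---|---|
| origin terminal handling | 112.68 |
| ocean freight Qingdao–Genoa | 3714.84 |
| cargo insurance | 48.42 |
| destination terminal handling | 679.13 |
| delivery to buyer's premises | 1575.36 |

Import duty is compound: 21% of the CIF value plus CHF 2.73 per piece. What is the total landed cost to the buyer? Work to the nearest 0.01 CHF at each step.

Total landed cost: CHF 627022.37

CIF: the seller pays costs through ocean freight and marine insurance to the destination port.
Already in the invoice (seller's account under CIF): origin terminal, freight, insurance — exclude.
The CIF price already equals the CIF value: 480118.34
Ad valorem component: 480118.34 × 21% = 100824.85
Specific component: 16053 × 2.73 = 43824.69
Import duty = 100824.85 + 43824.69 = 144649.54
Buyer bears: destination terminal 679.13 + delivery 1575.36 + duty 144649.54 = 146904.03
Landed cost = invoice 480118.34 + 146904.03 = 627022.37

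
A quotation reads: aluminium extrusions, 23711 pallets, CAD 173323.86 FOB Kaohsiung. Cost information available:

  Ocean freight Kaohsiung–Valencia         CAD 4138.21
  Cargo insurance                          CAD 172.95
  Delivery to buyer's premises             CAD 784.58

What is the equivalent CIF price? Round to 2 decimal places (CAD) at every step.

Not relevant to the conversion: delivery — on the buyer under both terms; not part of either seller's price.
From FOB to CIF, the seller additionally bears: freight, insurance.
CIF price = 173323.86 + 4138.21 + 172.95 = 177635.02

CIF price: CAD 177635.02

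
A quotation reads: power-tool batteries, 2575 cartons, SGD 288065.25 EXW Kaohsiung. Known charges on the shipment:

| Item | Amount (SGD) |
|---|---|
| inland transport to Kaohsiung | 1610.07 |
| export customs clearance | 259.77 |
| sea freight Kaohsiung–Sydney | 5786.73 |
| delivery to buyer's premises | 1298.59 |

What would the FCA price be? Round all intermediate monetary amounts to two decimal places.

FCA price: SGD 289935.09

Not relevant to the conversion: delivery, freight — on the buyer under both terms; not part of either seller's price.
From EXW to FCA, the seller additionally bears: inland to port, export clearance.
FCA price = 288065.25 + 1610.07 + 259.77 = 289935.09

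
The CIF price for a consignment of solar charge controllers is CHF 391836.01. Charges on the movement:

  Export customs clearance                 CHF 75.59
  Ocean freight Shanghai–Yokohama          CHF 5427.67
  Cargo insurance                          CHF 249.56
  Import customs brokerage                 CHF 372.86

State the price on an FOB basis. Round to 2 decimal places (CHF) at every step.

Not relevant to the conversion: export clearance — on the seller under both CIF and FOB; already in the CIF price and stays in the FOB price. brokerage — on the buyer under both terms; not part of either seller's price.
From CIF to FOB, the seller no longer bears: freight, insurance.
FOB price = 391836.01 − 5427.67 − 249.56 = 386158.78

FOB price: CHF 386158.78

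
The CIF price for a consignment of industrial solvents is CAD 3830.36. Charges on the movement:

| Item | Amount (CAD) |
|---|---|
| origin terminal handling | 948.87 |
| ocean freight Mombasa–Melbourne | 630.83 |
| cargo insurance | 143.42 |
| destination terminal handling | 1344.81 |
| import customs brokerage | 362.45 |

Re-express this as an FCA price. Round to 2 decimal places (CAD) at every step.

Not relevant to the conversion: destination terminal, brokerage — on the buyer under both terms; not part of either seller's price.
From CIF to FCA, the seller no longer bears: origin terminal, freight, insurance.
FCA price = 3830.36 − 948.87 − 630.83 − 143.42 = 2107.24

FCA price: CAD 2107.24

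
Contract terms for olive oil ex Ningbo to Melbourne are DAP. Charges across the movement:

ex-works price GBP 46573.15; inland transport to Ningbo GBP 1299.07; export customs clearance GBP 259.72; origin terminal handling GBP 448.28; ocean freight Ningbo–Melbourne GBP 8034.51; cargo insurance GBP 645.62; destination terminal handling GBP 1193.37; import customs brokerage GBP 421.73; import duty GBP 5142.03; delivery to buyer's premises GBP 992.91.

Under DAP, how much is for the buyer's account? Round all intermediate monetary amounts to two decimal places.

Buyer's account: GBP 5563.76

DAP: the seller bears all costs to the named destination except import duty and clearance.
Seller's account: goods 46573.15 + inland to port 1299.07 + export clearance 259.72 + origin terminal 448.28 + freight 8034.51 + insurance 645.62 + destination terminal 1193.37 + delivery 992.91 = 59446.63
Buyer's account: brokerage 421.73 + duty 5142.03 = 5563.76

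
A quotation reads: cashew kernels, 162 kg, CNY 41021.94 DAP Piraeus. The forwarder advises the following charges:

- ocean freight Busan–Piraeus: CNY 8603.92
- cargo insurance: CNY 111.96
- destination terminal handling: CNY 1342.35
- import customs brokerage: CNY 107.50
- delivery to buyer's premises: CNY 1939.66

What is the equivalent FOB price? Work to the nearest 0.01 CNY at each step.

FOB price: CNY 29024.05

Not relevant to the conversion: brokerage — on the buyer under both terms; not part of either seller's price.
From DAP to FOB, the seller no longer bears: freight, insurance, destination terminal, delivery.
FOB price = 41021.94 − 8603.92 − 111.96 − 1342.35 − 1939.66 = 29024.05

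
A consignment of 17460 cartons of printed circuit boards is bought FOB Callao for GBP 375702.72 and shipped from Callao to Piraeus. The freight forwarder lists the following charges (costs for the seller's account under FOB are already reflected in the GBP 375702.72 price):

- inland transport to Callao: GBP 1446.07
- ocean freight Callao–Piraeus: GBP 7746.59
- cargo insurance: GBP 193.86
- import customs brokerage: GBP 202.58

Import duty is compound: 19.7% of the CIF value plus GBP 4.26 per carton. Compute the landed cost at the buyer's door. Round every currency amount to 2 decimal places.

Total landed cost: GBP 533803.05

FOB: the seller bears costs until goods are on board at the origin port; the buyer bears freight, insurance and all costs thereafter.
Already in the invoice (seller's account under FOB): inland to port — exclude.
CIF value = FOB price + freight + insurance = 375702.72 + 7746.59 + 193.86 = 383643.17
Ad valorem component: 383643.17 × 19.7% = 75577.70
Specific component: 17460 × 4.26 = 74379.60
Import duty = 75577.70 + 74379.60 = 149957.30
Buyer bears: freight 7746.59 + insurance 193.86 + brokerage 202.58 + duty 149957.30 = 158100.33
Landed cost = invoice 375702.72 + 158100.33 = 533803.05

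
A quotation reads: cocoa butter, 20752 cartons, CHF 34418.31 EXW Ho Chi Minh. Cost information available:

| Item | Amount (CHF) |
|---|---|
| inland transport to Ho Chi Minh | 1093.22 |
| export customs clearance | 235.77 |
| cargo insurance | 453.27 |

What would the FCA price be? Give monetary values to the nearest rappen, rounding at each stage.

FCA price: CHF 35747.30

Not relevant to the conversion: insurance — on the buyer under both terms; not part of either seller's price.
From EXW to FCA, the seller additionally bears: inland to port, export clearance.
FCA price = 34418.31 + 1093.22 + 235.77 = 35747.30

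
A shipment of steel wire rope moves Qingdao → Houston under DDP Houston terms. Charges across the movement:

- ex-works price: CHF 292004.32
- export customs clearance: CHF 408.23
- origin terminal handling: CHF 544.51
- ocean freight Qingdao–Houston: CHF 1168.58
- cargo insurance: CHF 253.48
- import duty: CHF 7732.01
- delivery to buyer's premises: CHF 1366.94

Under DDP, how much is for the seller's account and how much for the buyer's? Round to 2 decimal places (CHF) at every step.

Seller: CHF 303478.07; buyer: CHF 0.00

DDP: the seller bears all costs including import duty.
Seller's account: goods 292004.32 + export clearance 408.23 + origin terminal 544.51 + freight 1168.58 + insurance 253.48 + duty 7732.01 + delivery 1366.94 = 303478.07
Buyer's account: 0.00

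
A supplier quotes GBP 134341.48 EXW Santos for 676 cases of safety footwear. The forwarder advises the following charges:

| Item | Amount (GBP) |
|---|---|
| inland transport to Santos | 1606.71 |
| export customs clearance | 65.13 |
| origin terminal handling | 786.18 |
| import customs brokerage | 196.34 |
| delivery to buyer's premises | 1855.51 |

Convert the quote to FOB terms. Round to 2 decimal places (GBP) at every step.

Not relevant to the conversion: delivery, brokerage — on the buyer under both terms; not part of either seller's price.
From EXW to FOB, the seller additionally bears: inland to port, export clearance, origin terminal.
FOB price = 134341.48 + 1606.71 + 65.13 + 786.18 = 136799.50

FOB price: GBP 136799.50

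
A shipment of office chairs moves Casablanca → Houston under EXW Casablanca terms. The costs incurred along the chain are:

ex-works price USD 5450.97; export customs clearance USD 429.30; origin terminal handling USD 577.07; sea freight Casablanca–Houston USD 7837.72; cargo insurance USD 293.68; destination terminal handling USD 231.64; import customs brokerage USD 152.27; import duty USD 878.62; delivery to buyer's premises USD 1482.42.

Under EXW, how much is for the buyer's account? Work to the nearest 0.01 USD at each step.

EXW: the seller makes goods available at their premises; the buyer bears all onward costs.
Seller's account: goods 5450.97 = 5450.97
Buyer's account: export clearance 429.30 + origin terminal 577.07 + freight 7837.72 + insurance 293.68 + destination terminal 231.64 + brokerage 152.27 + duty 878.62 + delivery 1482.42 = 11882.72

Buyer's account: USD 11882.72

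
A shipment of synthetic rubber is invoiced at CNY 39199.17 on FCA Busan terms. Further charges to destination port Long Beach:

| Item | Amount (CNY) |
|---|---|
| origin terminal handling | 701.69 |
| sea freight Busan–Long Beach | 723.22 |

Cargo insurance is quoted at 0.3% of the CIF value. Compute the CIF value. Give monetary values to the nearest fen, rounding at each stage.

CIF value: CNY 40746.32

Let C be the CIF value. C = FCA price + pre-shipment costs + freight + 0.3% × C
C − 0.3% × C = 39199.17 + 701.69 + 723.22
0.997 × C = 40624.08
C = 40624.08 / 0.997 = 40746.32
Insurance premium = 0.3% × 40746.32 = 122.24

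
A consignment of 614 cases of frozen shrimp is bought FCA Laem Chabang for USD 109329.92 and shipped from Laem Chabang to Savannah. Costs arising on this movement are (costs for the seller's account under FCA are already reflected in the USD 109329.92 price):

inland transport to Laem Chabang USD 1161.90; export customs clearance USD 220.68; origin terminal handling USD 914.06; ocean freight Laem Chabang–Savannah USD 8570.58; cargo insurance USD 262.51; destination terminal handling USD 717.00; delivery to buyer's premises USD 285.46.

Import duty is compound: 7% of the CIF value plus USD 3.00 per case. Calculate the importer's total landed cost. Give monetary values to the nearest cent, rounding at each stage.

FCA: the seller delivers export-cleared goods to the carrier; the buyer bears costs from that point.
Already in the invoice (seller's account under FCA): inland to port, export clearance — exclude.
CIF value = FCA price + origin terminal + freight + insurance = 109329.92 + 914.06 + 8570.58 + 262.51 = 119077.07
Ad valorem component: 119077.07 × 7% = 8335.39
Specific component: 614 × 3.00 = 1842.00
Import duty = 8335.39 + 1842.00 = 10177.39
Buyer bears: origin terminal 914.06 + freight 8570.58 + insurance 262.51 + destination terminal 717.00 + delivery 285.46 + duty 10177.39 = 20927.00
Landed cost = invoice 109329.92 + 20927.00 = 130256.92

Total landed cost: USD 130256.92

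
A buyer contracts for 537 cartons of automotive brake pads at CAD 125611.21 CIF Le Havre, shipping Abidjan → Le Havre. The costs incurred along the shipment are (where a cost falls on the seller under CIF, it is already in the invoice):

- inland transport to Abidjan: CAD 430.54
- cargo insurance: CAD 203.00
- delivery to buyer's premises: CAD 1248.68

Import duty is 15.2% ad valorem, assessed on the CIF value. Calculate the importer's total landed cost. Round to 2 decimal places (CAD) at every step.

CIF: the seller pays costs through ocean freight and marine insurance to the destination port.
Already in the invoice (seller's account under CIF): inland to port, insurance — exclude.
The CIF price already equals the CIF value: 125611.21
Import duty = 125611.21 × 15.2% = 19092.90
Buyer bears: delivery 1248.68 + duty 19092.90 = 20341.58
Landed cost = invoice 125611.21 + 20341.58 = 145952.79

Total landed cost: CAD 145952.79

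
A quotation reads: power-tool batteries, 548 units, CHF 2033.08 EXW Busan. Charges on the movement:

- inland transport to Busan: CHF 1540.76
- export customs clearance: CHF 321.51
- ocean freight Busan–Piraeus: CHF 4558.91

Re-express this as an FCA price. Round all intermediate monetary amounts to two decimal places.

FCA price: CHF 3895.35

Not relevant to the conversion: freight — on the buyer under both terms; not part of either seller's price.
From EXW to FCA, the seller additionally bears: inland to port, export clearance.
FCA price = 2033.08 + 1540.76 + 321.51 = 3895.35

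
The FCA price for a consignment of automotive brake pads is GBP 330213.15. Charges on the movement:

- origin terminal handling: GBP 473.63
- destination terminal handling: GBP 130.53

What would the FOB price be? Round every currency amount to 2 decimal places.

Not relevant to the conversion: destination terminal — on the buyer under both terms; not part of either seller's price.
From FCA to FOB, the seller additionally bears: origin terminal.
FOB price = 330213.15 + 473.63 = 330686.78

FOB price: GBP 330686.78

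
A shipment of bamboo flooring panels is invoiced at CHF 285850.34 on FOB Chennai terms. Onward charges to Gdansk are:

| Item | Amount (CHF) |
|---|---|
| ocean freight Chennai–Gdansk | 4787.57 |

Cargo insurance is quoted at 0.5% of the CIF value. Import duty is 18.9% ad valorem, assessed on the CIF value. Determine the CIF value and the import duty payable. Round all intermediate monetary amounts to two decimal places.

CIF value: CHF 292098.40; import duty: CHF 55206.60

Let C be the CIF value. C = FOB price + freight + 0.5% × C
C − 0.5% × C = 285850.34 + 4787.57
0.995 × C = 290637.91
C = 290637.91 / 0.995 = 292098.40
Insurance premium = 0.5% × 292098.40 = 1460.49
Import duty = 292098.40 × 18.9% = 55206.60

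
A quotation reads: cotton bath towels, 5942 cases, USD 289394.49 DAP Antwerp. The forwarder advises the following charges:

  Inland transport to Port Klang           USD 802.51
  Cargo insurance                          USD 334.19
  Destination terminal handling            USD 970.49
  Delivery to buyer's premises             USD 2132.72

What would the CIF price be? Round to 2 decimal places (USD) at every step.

CIF price: USD 286291.28

Not relevant to the conversion: insurance, inland to port — on the seller under both DAP and CIF; already in the DAP price and stays in the CIF price.
From DAP to CIF, the seller no longer bears: destination terminal, delivery.
CIF price = 289394.49 − 970.49 − 2132.72 = 286291.28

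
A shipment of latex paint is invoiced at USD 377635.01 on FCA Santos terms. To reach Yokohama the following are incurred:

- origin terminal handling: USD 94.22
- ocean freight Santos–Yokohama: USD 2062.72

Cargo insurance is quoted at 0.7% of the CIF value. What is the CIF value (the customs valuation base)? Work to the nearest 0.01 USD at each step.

Let C be the CIF value. C = FCA price + pre-shipment costs + freight + 0.7% × C
C − 0.7% × C = 377635.01 + 94.22 + 2062.72
0.993 × C = 379791.95
C = 379791.95 / 0.993 = 382469.23
Insurance premium = 0.7% × 382469.23 = 2677.28

CIF value: USD 382469.23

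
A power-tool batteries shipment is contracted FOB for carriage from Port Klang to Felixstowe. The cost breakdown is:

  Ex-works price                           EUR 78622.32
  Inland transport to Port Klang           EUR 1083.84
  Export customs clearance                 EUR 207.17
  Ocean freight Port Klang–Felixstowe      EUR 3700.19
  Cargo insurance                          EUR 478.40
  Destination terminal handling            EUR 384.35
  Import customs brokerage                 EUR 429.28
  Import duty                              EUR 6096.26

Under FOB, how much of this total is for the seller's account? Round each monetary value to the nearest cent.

FOB: the seller bears costs until goods are on board at the origin port; the buyer bears freight, insurance and all costs thereafter.
Seller's account: goods 78622.32 + inland to port 1083.84 + export clearance 207.17 = 79913.33
Buyer's account: freight 3700.19 + insurance 478.40 + destination terminal 384.35 + brokerage 429.28 + duty 6096.26 = 11088.48

Seller's account: EUR 79913.33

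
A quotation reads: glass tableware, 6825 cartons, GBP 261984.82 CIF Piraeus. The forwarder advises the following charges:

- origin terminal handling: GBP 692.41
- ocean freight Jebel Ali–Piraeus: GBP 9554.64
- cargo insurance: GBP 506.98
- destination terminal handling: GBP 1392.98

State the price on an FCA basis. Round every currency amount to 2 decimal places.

FCA price: GBP 251230.79

Not relevant to the conversion: destination terminal — on the buyer under both terms; not part of either seller's price.
From CIF to FCA, the seller no longer bears: origin terminal, freight, insurance.
FCA price = 261984.82 − 692.41 − 9554.64 − 506.98 = 251230.79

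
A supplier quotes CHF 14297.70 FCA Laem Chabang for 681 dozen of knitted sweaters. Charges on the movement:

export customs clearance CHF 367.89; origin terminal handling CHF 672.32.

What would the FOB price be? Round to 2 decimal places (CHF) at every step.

Not relevant to the conversion: export clearance — on the seller under both FCA and FOB; already in the FCA price and stays in the FOB price.
From FCA to FOB, the seller additionally bears: origin terminal.
FOB price = 14297.70 + 672.32 = 14970.02

FOB price: CHF 14970.02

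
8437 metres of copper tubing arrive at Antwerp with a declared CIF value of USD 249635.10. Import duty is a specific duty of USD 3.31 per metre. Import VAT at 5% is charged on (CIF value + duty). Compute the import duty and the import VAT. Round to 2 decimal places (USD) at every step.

Import duty = 8437 × 3.31 = 27926.47
VAT base = CIF + duty = 249635.10 + 27926.47 = 277561.57
Import VAT = 277561.57 × 5% = 13878.08

Import duty: USD 27926.47; import VAT: USD 13878.08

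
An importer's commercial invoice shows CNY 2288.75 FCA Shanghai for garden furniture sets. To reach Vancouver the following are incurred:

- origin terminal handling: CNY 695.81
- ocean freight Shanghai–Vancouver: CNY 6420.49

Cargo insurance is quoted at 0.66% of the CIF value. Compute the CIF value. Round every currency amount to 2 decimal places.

Let C be the CIF value. C = FCA price + pre-shipment costs + freight + 0.66% × C
C − 0.66% × C = 2288.75 + 695.81 + 6420.49
0.9934 × C = 9405.05
C = 9405.05 / 0.9934 = 9467.54
Insurance premium = 0.66% × 9467.54 = 62.49

CIF value: CNY 9467.54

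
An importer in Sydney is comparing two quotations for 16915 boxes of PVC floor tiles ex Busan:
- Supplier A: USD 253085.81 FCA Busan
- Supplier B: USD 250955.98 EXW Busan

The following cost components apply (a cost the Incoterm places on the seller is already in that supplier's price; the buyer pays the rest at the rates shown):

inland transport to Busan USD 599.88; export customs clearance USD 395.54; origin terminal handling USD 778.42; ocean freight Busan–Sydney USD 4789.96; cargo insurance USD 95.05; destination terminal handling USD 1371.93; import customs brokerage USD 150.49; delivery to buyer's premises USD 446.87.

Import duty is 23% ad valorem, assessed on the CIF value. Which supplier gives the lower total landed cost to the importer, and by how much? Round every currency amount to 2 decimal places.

Supplier A (FCA):
CIF value = FCA price + origin terminal + freight + insurance = 253085.81 + 778.42 + 4789.96 + 95.05 = 258749.24
Import duty = 258749.24 × 23% = 59512.33
Buyer bears (A): 778.42 + 4789.96 + 95.05 + 1371.93 + 150.49 + 446.87 = 7632.72
Landed cost (A) = invoice 253085.81 + 7632.72 + duty 59512.33 = 320230.86
Supplier B (EXW):
CIF value = EXW price + inland to port + export clearance + origin terminal + freight + insurance = 250955.98 + 599.88 + 395.54 + 778.42 + 4789.96 + 95.05 = 257614.83
Import duty = 257614.83 × 23% = 59251.41
Buyer bears (B): 599.88 + 395.54 + 778.42 + 4789.96 + 95.05 + 1371.93 + 150.49 + 446.87 = 8628.14
Landed cost (B) = invoice 250955.98 + 8628.14 + duty 59251.41 = 318835.53
Difference = |320230.86 − 318835.53| = 1395.33

Supplier B is cheaper by USD 1395.33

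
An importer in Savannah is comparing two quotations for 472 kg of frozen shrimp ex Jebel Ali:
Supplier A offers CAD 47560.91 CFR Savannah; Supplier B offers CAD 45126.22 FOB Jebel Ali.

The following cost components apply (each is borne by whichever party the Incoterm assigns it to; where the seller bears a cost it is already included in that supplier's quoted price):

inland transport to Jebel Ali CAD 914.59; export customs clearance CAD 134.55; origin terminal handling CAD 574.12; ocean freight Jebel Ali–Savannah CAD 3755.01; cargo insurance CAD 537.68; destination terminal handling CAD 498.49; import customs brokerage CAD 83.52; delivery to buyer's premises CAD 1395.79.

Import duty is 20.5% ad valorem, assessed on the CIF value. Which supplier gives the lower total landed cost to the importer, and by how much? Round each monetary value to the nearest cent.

Supplier A is cheaper by CAD 1590.99

Supplier A (CFR):
CIF value = CFR price + insurance = 47560.91 + 537.68 = 48098.59
Import duty = 48098.59 × 20.5% = 9860.21
Buyer bears (A): 537.68 + 498.49 + 83.52 + 1395.79 = 2515.48
Landed cost (A) = invoice 47560.91 + 2515.48 + duty 9860.21 = 59936.60
Supplier B (FOB):
CIF value = FOB price + freight + insurance = 45126.22 + 3755.01 + 537.68 = 49418.91
Import duty = 49418.91 × 20.5% = 10130.88
Buyer bears (B): 3755.01 + 537.68 + 498.49 + 83.52 + 1395.79 = 6270.49
Landed cost (B) = invoice 45126.22 + 6270.49 + duty 10130.88 = 61527.59
Difference = |59936.60 − 61527.59| = 1590.99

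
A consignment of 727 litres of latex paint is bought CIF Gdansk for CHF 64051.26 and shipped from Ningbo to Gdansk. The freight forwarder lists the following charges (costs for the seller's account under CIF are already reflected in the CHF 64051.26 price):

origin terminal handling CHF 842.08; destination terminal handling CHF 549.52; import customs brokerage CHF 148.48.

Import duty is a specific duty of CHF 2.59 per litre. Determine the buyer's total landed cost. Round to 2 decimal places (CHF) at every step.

Total landed cost: CHF 66632.19

CIF: the seller pays costs through ocean freight and marine insurance to the destination port.
Already in the invoice (seller's account under CIF): origin terminal — exclude.
The CIF price already equals the CIF value: 64051.26
Import duty = 727 × 2.59 = 1882.93
Buyer bears: destination terminal 549.52 + brokerage 148.48 + duty 1882.93 = 2580.93
Landed cost = invoice 64051.26 + 2580.93 = 66632.19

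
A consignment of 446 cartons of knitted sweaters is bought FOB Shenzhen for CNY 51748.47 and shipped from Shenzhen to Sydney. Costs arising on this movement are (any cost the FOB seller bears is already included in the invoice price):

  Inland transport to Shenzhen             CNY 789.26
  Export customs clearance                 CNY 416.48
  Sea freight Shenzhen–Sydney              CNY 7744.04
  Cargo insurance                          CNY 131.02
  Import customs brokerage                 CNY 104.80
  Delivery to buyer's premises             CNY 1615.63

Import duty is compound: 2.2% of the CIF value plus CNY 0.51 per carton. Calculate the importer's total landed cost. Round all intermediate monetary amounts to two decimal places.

Total landed cost: CNY 62883.14

FOB: the seller bears costs until goods are on board at the origin port; the buyer bears freight, insurance and all costs thereafter.
Already in the invoice (seller's account under FOB): inland to port, export clearance — exclude.
CIF value = FOB price + freight + insurance = 51748.47 + 7744.04 + 131.02 = 59623.53
Ad valorem component: 59623.53 × 2.2% = 1311.72
Specific component: 446 × 0.51 = 227.46
Import duty = 1311.72 + 227.46 = 1539.18
Buyer bears: freight 7744.04 + insurance 131.02 + brokerage 104.80 + delivery 1615.63 + duty 1539.18 = 11134.67
Landed cost = invoice 51748.47 + 11134.67 = 62883.14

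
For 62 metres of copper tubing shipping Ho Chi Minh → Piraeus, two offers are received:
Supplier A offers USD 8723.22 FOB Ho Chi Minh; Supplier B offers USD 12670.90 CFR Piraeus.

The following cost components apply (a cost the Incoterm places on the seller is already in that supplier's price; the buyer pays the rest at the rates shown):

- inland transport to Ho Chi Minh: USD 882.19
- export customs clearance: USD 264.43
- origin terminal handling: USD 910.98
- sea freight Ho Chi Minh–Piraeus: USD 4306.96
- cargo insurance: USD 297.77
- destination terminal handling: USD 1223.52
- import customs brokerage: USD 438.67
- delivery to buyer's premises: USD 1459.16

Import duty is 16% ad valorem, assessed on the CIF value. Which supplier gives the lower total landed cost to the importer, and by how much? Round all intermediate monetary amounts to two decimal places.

Supplier A (FOB):
CIF value = FOB price + freight + insurance = 8723.22 + 4306.96 + 297.77 = 13327.95
Import duty = 13327.95 × 16% = 2132.47
Buyer bears (A): 4306.96 + 297.77 + 1223.52 + 438.67 + 1459.16 = 7726.08
Landed cost (A) = invoice 8723.22 + 7726.08 + duty 2132.47 = 18581.77
Supplier B (CFR):
CIF value = CFR price + insurance = 12670.90 + 297.77 = 12968.67
Import duty = 12968.67 × 16% = 2074.99
Buyer bears (B): 297.77 + 1223.52 + 438.67 + 1459.16 = 3419.12
Landed cost (B) = invoice 12670.90 + 3419.12 + duty 2074.99 = 18165.01
Difference = |18581.77 − 18165.01| = 416.76

Supplier B is cheaper by USD 416.76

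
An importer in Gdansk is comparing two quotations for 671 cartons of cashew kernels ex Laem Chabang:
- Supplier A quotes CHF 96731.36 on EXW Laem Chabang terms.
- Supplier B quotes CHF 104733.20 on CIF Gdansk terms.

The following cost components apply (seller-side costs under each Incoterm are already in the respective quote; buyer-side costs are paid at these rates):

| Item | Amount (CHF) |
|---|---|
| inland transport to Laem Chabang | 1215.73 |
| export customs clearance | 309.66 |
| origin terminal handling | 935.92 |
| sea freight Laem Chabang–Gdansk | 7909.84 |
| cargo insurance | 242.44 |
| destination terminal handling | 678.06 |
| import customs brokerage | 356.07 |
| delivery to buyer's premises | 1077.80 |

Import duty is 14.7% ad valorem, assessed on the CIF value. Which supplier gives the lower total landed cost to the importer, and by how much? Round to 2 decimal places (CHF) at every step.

Supplier A (EXW):
CIF value = EXW price + inland to port + export clearance + origin terminal + freight + insurance = 96731.36 + 1215.73 + 309.66 + 935.92 + 7909.84 + 242.44 = 107344.95
Import duty = 107344.95 × 14.7% = 15779.71
Buyer bears (A): 1215.73 + 309.66 + 935.92 + 7909.84 + 242.44 + 678.06 + 356.07 + 1077.80 = 12725.52
Landed cost (A) = invoice 96731.36 + 12725.52 + duty 15779.71 = 125236.59
Supplier B (CIF):
The CIF price already equals the CIF value: 104733.20
Import duty = 104733.20 × 14.7% = 15395.78
Buyer bears (B): 678.06 + 356.07 + 1077.80 = 2111.93
Landed cost (B) = invoice 104733.20 + 2111.93 + duty 15395.78 = 122240.91
Difference = |125236.59 − 122240.91| = 2995.68

Supplier B is cheaper by CHF 2995.68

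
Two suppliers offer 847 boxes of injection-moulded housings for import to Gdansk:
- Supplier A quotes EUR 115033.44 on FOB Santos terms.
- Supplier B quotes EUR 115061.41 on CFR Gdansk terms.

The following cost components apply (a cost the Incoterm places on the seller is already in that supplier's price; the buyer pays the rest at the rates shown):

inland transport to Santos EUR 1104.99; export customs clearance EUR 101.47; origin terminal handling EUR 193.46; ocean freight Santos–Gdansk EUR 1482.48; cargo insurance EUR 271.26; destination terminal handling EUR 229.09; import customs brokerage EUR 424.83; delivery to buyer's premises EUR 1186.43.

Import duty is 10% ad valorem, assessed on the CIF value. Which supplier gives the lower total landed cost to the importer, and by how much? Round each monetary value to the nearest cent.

Supplier B is cheaper by EUR 1599.96

Supplier A (FOB):
CIF value = FOB price + freight + insurance = 115033.44 + 1482.48 + 271.26 = 116787.18
Import duty = 116787.18 × 10% = 11678.72
Buyer bears (A): 1482.48 + 271.26 + 229.09 + 424.83 + 1186.43 = 3594.09
Landed cost (A) = invoice 115033.44 + 3594.09 + duty 11678.72 = 130306.25
Supplier B (CFR):
CIF value = CFR price + insurance = 115061.41 + 271.26 = 115332.67
Import duty = 115332.67 × 10% = 11533.27
Buyer bears (B): 271.26 + 229.09 + 424.83 + 1186.43 = 2111.61
Landed cost (B) = invoice 115061.41 + 2111.61 + duty 11533.27 = 128706.29
Difference = |130306.25 − 128706.29| = 1599.96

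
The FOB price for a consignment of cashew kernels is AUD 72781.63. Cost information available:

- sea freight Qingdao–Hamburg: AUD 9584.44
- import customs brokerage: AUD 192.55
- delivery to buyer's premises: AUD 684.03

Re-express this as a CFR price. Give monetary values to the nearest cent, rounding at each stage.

Not relevant to the conversion: brokerage, delivery — on the buyer under both terms; not part of either seller's price.
From FOB to CFR, the seller additionally bears: freight.
CFR price = 72781.63 + 9584.44 = 82366.07

CFR price: AUD 82366.07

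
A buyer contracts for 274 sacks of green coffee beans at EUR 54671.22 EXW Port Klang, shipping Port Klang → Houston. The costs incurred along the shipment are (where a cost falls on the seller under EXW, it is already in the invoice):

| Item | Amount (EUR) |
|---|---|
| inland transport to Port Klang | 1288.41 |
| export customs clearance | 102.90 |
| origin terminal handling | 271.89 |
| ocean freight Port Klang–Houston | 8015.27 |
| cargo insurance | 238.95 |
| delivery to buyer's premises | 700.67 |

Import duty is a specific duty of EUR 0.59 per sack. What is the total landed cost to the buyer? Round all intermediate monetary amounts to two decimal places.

EXW: the seller makes goods available at their premises; the buyer bears all onward costs.
CIF value = EXW price + inland to port + export clearance + origin terminal + freight + insurance = 54671.22 + 1288.41 + 102.90 + 271.89 + 8015.27 + 238.95 = 64588.64
Import duty = 274 × 0.59 = 161.66
Buyer bears: inland to port 1288.41 + export clearance 102.90 + origin terminal 271.89 + freight 8015.27 + insurance 238.95 + delivery 700.67 + duty 161.66 = 10779.75
Landed cost = invoice 54671.22 + 10779.75 = 65450.97

Total landed cost: EUR 65450.97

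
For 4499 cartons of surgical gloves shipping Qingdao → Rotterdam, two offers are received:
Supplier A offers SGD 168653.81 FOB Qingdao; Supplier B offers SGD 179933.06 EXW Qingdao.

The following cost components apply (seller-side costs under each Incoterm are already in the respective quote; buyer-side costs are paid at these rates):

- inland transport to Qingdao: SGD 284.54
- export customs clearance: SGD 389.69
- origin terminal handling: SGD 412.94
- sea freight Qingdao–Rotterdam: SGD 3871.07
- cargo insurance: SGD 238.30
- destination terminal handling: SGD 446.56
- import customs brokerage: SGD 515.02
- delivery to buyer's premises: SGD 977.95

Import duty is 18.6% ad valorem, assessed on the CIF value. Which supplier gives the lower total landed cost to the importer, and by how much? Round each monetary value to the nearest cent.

Supplier A is cheaper by SGD 14666.58

Supplier A (FOB):
CIF value = FOB price + freight + insurance = 168653.81 + 3871.07 + 238.30 = 172763.18
Import duty = 172763.18 × 18.6% = 32133.95
Buyer bears (A): 3871.07 + 238.30 + 446.56 + 515.02 + 977.95 = 6048.90
Landed cost (A) = invoice 168653.81 + 6048.90 + duty 32133.95 = 206836.66
Supplier B (EXW):
CIF value = EXW price + inland to port + export clearance + origin terminal + freight + insurance = 179933.06 + 284.54 + 389.69 + 412.94 + 3871.07 + 238.30 = 185129.60
Import duty = 185129.60 × 18.6% = 34434.11
Buyer bears (B): 284.54 + 389.69 + 412.94 + 3871.07 + 238.30 + 446.56 + 515.02 + 977.95 = 7136.07
Landed cost (B) = invoice 179933.06 + 7136.07 + duty 34434.11 = 221503.24
Difference = |206836.66 − 221503.24| = 14666.58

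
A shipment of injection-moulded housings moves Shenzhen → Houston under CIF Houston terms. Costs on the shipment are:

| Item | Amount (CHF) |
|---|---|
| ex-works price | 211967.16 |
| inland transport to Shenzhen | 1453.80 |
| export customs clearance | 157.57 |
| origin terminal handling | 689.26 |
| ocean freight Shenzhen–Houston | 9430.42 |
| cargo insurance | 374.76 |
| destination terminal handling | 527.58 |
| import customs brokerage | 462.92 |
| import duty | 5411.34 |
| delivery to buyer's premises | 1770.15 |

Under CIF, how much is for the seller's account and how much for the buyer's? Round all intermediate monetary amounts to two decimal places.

Seller: CHF 224072.97; buyer: CHF 8171.99

CIF: the seller pays costs through ocean freight and marine insurance to the destination port.
Seller's account: goods 211967.16 + inland to port 1453.80 + export clearance 157.57 + origin terminal 689.26 + freight 9430.42 + insurance 374.76 = 224072.97
Buyer's account: destination terminal 527.58 + brokerage 462.92 + duty 5411.34 + delivery 1770.15 = 8171.99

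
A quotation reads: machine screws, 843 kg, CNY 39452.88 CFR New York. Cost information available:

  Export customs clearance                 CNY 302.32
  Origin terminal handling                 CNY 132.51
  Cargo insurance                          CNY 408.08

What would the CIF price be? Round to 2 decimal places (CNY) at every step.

Not relevant to the conversion: origin terminal, export clearance — on the seller under both CFR and CIF; already in the CFR price and stays in the CIF price.
From CFR to CIF, the seller additionally bears: insurance.
CIF price = 39452.88 + 408.08 = 39860.96

CIF price: CNY 39860.96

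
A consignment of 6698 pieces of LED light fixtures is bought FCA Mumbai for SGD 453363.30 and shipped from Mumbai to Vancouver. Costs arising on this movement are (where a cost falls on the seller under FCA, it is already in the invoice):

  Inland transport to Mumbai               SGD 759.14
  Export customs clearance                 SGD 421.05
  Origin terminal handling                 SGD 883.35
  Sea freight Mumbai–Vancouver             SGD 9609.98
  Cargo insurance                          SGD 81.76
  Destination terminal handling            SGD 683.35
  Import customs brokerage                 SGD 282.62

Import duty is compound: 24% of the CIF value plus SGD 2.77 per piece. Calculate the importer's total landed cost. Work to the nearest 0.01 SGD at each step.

Total landed cost: SGD 594803.03

FCA: the seller delivers export-cleared goods to the carrier; the buyer bears costs from that point.
Already in the invoice (seller's account under FCA): inland to port, export clearance — exclude.
CIF value = FCA price + origin terminal + freight + insurance = 453363.30 + 883.35 + 9609.98 + 81.76 = 463938.39
Ad valorem component: 463938.39 × 24% = 111345.21
Specific component: 6698 × 2.77 = 18553.46
Import duty = 111345.21 + 18553.46 = 129898.67
Buyer bears: origin terminal 883.35 + freight 9609.98 + insurance 81.76 + destination terminal 683.35 + brokerage 282.62 + duty 129898.67 = 141439.73
Landed cost = invoice 453363.30 + 141439.73 = 594803.03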